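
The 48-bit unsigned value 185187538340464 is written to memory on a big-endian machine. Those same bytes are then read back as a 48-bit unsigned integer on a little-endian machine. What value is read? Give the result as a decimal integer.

185187538340464 in 48-bit hexadecimal is 0xA86D55708A70.
Stored big-endian, the bytes at ascending addresses are A8 6D 55 70 8A 70.
Read back as little-endian, the first byte is least significant, giving 0x708A70556DA8.
0x708A70556DA8 = 123739892444584.

123739892444584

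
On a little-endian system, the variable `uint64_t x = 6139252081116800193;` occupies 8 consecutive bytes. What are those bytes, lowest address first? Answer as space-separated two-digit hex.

6139252081116800193 in hexadecimal, padded to 64 bits, is 0x5533013D998B64C1.
Split into bytes (most-significant first): 55 33 01 3D 99 8B 64 C1.
Little-endian: lowest address holds the least-significant byte.
So at ascending addresses the bytes are C1 64 8B 99 3D 01 33 55.

C1 64 8B 99 3D 01 33 55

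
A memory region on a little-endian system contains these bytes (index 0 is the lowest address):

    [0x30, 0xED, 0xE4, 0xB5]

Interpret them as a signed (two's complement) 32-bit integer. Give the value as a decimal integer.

-1243288272

Little-endian stores the least-significant byte at the lowest address.
Reassemble most-significant byte first: B5 E4 ED 30 → 0xB5E4ED30.
Top bit is set, so as a signed 32-bit value this is 0xB5E4ED30 − 2^32 = -1243288272.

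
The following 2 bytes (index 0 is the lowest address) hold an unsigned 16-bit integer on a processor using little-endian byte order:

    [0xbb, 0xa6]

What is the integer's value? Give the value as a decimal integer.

Little-endian: lowest address holds the least-significant byte.
Reassemble most-significant byte first: A6 BB → 0xA6BB.
0xA6BB = 42683.

42683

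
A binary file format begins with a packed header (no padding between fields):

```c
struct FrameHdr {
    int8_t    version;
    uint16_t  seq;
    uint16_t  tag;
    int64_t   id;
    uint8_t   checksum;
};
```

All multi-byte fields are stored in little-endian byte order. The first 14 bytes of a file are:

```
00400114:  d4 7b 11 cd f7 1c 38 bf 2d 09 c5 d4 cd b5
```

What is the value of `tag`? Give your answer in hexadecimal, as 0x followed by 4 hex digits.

0xF7CD

`tag` follows `version` (1 B), `seq` (2 B), so it starts at offset 1 + 2 = 3 and occupies 2 bytes.
Bytes at offsets 3..4: CD F7.
Little-endian: lowest address holds the least-significant byte.
Reassemble most-significant byte first: F7 CD → 0xF7CD.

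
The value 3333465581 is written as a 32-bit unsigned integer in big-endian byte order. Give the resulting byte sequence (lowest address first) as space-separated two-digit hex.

C6 B0 A5 ED

3333465581 in hexadecimal, padded to 32 bits, is 0xC6B0A5ED.
Split into bytes (most-significant first): C6 B0 A5 ED.
Big-endian stores the most-significant byte at the lowest address.
So the memory order matches the most-significant-first order: C6 B0 A5 ED.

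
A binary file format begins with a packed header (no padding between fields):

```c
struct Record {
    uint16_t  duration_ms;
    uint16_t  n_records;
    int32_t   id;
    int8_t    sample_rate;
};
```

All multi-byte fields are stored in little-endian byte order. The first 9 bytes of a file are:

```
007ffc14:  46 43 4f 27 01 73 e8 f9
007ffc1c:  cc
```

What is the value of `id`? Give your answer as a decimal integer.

-102206719

`id` follows `duration_ms` (2 B), `n_records` (2 B), so it starts at offset 2 + 2 = 4 and occupies 4 bytes.
Bytes at offsets 4..7: 01 73 E8 F9.
Little-endian stores the least-significant byte at the lowest address.
Reassemble most-significant byte first: F9 E8 73 01 → 0xF9E87301.
Top bit is set, so as a signed 32-bit value this is 0xF9E87301 − 2^32 = -102206719.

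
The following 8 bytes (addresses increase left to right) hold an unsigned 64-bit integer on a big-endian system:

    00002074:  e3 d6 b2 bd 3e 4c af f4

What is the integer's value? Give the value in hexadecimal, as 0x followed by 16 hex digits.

Big-endian: lowest address holds the most-significant byte.
The bytes are already most-significant first: 0xE3D6B2BD3E4CAFF4.

0xE3D6B2BD3E4CAFF4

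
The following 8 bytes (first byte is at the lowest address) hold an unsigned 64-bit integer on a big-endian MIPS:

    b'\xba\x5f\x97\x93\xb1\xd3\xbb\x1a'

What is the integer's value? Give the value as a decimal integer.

Big-endian stores the most-significant byte at the lowest address.
The bytes are already most-significant first: 0xBA5F9793B1D3BB1A.
0xBA5F9793B1D3BB1A = 13429619274441538330.

13429619274441538330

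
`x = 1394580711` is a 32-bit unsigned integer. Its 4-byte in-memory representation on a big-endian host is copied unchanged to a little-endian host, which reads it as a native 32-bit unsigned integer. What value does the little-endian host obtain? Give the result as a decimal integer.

3885768531

1394580711 in 32-bit hexadecimal is 0x531F9CE7.
Stored big-endian, the bytes at ascending addresses are 53 1F 9C E7.
Read back as little-endian, the first byte is least significant, giving 0xE79C1F53.
0xE79C1F53 = 3885768531.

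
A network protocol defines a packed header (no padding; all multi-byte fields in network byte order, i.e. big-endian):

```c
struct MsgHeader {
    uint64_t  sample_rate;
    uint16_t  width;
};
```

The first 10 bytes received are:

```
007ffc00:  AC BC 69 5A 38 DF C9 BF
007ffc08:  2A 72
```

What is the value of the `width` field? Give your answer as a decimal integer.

10866

`width` follows `sample_rate` (8 bytes), so it starts at byte offset 8 and occupies 2 bytes.
Bytes at offsets 8..9: 2A 72.
Big-endian: lowest address holds the most-significant byte.
The bytes are already most-significant first: 0x2A72.
0x2A72 = 10866.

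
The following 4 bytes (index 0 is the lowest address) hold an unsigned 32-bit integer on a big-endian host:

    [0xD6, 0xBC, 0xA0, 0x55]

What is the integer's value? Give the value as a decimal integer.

In big-endian order the high byte comes first in memory.
The bytes are already most-significant first: 0xD6BCA055.
0xD6BCA055 = 3602686037.

3602686037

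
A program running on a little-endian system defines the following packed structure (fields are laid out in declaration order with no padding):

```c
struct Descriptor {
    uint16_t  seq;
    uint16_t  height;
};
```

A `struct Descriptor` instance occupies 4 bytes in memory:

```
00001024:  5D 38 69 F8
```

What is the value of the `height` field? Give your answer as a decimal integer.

`height` follows `seq` (2 bytes), so it starts at byte offset 2 and occupies 2 bytes.
Bytes at offsets 2..3: 69 F8.
Little-endian: lowest address holds the least-significant byte.
Reassemble most-significant byte first: F8 69 → 0xF869.
0xF869 = 63593.

63593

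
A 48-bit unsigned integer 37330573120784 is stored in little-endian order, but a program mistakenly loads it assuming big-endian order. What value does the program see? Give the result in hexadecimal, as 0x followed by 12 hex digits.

0x10D58CB3F321

37330573120784 in 48-bit hexadecimal is 0x21F3B38CD510.
Stored little-endian, the bytes at ascending addresses are 10 D5 8C B3 F3 21.
Read back as big-endian, the last byte is least significant, giving 0x10D58CB3F321.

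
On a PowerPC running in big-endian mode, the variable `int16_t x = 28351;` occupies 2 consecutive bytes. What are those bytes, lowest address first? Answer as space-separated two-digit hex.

28351 in hexadecimal, padded to 16 bits, is 0x6EBF.
Split into bytes (most-significant first): 6E BF.
Big-endian: lowest address holds the most-significant byte.
So the memory order matches the most-significant-first order: 6E BF.

6E BF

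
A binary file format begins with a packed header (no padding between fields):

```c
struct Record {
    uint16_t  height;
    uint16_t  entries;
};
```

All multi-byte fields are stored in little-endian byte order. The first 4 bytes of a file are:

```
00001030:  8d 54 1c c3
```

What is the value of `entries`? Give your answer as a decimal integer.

49948

`entries` follows `height` (2 bytes), so it starts at byte offset 2 and occupies 2 bytes.
Bytes at offsets 2..3: 1C C3.
Little-endian stores the least-significant byte at the lowest address.
Reassemble most-significant byte first: C3 1C → 0xC31C.
0xC31C = 49948.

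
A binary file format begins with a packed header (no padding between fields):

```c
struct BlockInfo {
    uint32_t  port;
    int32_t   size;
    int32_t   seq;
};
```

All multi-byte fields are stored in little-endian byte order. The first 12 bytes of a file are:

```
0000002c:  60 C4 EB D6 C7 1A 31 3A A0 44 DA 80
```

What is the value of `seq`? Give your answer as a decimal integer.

-2133179232

`seq` follows `port` (4 B), `size` (4 B), so it starts at offset 4 + 4 = 8 and occupies 4 bytes.
Bytes at offsets 8..11: A0 44 DA 80.
Little-endian stores the least-significant byte at the lowest address.
Reassemble most-significant byte first: 80 DA 44 A0 → 0x80DA44A0.
Top bit is set, so as a signed 32-bit value this is 0x80DA44A0 − 2^32 = -2133179232.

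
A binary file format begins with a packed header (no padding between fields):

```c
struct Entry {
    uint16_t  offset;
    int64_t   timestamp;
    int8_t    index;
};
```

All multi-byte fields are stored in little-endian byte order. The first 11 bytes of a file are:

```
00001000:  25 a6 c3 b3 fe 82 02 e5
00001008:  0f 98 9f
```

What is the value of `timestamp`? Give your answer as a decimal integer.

-7489515856343419965

`timestamp` follows `offset` (2 bytes), so it starts at byte offset 2 and occupies 8 bytes.
Bytes at offsets 2..9: C3 B3 FE 82 02 E5 0F 98.
Little-endian: lowest address holds the least-significant byte.
Reassemble most-significant byte first: 98 0F E5 02 82 FE B3 C3 → 0x980FE50282FEB3C3.
Top bit is set, so as a signed 64-bit value this is 0x980FE50282FEB3C3 − 2^64 = -7489515856343419965.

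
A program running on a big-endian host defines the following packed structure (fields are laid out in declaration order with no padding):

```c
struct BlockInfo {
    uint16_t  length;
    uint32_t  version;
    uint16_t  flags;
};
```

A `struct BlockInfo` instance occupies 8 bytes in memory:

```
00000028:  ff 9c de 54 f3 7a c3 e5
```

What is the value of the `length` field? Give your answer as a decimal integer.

`length` is the first field, at byte offset 0, occupying 2 bytes.
Bytes at offsets 0..1: FF 9C.
In big-endian order the high byte comes first in memory.
The bytes are already most-significant first: 0xFF9C.
0xFF9C = 65436.

65436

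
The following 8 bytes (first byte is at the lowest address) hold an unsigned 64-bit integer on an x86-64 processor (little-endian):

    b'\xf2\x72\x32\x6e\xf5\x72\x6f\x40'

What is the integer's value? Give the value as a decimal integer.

In little-endian order the low byte comes first in memory.
Reassemble most-significant byte first: 40 6F 72 F5 6E 32 72 F2 → 0x406F72F56E3272F2.
0x406F72F56E3272F2 = 4643056139283624690.

4643056139283624690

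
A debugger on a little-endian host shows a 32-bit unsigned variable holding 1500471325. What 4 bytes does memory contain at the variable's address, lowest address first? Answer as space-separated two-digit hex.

1D 60 6F 59

1500471325 in hexadecimal, padded to 32 bits, is 0x596F601D.
Split into bytes (most-significant first): 59 6F 60 1D.
In little-endian order the low byte comes first in memory.
So at ascending addresses the bytes are 1D 60 6F 59.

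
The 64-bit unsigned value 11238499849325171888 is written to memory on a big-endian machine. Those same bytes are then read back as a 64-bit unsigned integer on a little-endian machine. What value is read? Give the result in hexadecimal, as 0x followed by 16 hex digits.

0xB0D44E9F112CF79B

11238499849325171888 in 64-bit hexadecimal is 0x9BF72C119F4ED4B0.
Stored big-endian, the bytes at ascending addresses are 9B F7 2C 11 9F 4E D4 B0.
Read back as little-endian, the first byte is least significant, giving 0xB0D44E9F112CF79B.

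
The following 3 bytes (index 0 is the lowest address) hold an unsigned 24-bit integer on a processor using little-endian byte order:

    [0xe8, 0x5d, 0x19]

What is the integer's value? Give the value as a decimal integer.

1662440

Little-endian: lowest address holds the least-significant byte.
Reassemble most-significant byte first: 19 5D E8 → 0x195DE8.
0x195DE8 = 1662440.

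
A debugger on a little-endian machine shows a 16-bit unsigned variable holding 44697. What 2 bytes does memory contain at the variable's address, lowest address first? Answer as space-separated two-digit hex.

99 AE

44697 in hexadecimal, padded to 16 bits, is 0xAE99.
Split into bytes (most-significant first): AE 99.
Little-endian: lowest address holds the least-significant byte.
So at ascending addresses the bytes are 99 AE.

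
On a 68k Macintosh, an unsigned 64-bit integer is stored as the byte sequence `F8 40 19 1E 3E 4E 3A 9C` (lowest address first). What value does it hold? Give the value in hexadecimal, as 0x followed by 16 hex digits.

0xF840191E3E4E3A9C

Big-endian: lowest address holds the most-significant byte.
The bytes are already most-significant first: 0xF840191E3E4E3A9C.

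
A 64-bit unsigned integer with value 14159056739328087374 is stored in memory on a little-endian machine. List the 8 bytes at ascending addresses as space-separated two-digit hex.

4E 55 40 26 16 13 7F C4

14159056739328087374 in hexadecimal, padded to 64 bits, is 0xC47F13162640554E.
Split into bytes (most-significant first): C4 7F 13 16 26 40 55 4E.
Little-endian stores the least-significant byte at the lowest address.
So at ascending addresses the bytes are 4E 55 40 26 16 13 7F C4.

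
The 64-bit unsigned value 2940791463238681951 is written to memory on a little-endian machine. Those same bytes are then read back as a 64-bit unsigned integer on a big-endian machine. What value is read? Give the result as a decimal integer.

6901158657816973096

2940791463238681951 in 64-bit hexadecimal is 0x28CFCA413CD7C55F.
Stored little-endian, the bytes at ascending addresses are 5F C5 D7 3C 41 CA CF 28.
Read back as big-endian, the last byte is least significant, giving 0x5FC5D73C41CACF28.
0x5FC5D73C41CACF28 = 6901158657816973096.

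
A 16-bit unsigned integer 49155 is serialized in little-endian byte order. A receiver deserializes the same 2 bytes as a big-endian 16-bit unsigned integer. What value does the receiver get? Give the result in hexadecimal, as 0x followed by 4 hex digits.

0x03C0

49155 in 16-bit hexadecimal is 0xC003.
Stored little-endian, the bytes at ascending addresses are 03 C0.
Read back as big-endian, the last byte is least significant, giving 0x03C0.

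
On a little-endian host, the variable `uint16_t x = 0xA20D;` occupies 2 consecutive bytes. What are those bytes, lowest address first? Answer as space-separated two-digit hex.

0D A2

Split into bytes (most-significant first): A2 0D.
Little-endian stores the least-significant byte at the lowest address.
So at ascending addresses the bytes are 0D A2.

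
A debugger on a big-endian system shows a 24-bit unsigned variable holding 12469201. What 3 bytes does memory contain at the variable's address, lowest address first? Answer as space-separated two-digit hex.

BE 43 D1

12469201 in hexadecimal, padded to 24 bits, is 0xBE43D1.
Split into bytes (most-significant first): BE 43 D1.
Big-endian stores the most-significant byte at the lowest address.
So the memory order matches the most-significant-first order: BE 43 D1.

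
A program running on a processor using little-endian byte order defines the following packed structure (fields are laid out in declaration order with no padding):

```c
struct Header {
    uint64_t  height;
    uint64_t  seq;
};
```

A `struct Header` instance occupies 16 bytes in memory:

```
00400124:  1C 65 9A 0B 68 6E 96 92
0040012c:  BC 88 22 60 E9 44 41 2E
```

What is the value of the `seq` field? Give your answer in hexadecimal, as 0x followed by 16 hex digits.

`seq` follows `height` (8 bytes), so it starts at byte offset 8 and occupies 8 bytes.
Bytes at offsets 8..15: BC 88 22 60 E9 44 41 2E.
In little-endian order the low byte comes first in memory.
Reassemble most-significant byte first: 2E 41 44 E9 60 22 88 BC → 0x2E4144E9602288BC.

0x2E4144E9602288BC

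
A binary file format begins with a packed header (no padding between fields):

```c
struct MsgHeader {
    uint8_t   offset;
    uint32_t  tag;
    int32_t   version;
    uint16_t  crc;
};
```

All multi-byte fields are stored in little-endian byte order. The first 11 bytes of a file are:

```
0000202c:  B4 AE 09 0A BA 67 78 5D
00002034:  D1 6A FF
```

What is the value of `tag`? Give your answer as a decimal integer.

3121220014

`tag` follows `offset` (1 byte), so it starts at byte offset 1 and occupies 4 bytes.
Bytes at offsets 1..4: AE 09 0A BA.
Little-endian: lowest address holds the least-significant byte.
Reassemble most-significant byte first: BA 0A 09 AE → 0xBA0A09AE.
0xBA0A09AE = 3121220014.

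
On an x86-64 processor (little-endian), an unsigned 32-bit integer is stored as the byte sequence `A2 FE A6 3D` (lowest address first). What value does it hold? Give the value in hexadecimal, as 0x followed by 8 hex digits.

0x3DA6FEA2

Little-endian stores the least-significant byte at the lowest address.
Reassemble most-significant byte first: 3D A6 FE A2 → 0x3DA6FEA2.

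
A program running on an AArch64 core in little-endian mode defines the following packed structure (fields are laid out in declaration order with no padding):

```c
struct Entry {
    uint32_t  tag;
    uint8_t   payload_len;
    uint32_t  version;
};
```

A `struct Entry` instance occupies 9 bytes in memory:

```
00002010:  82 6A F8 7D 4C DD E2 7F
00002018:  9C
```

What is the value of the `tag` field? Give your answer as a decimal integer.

2113432194

`tag` is the first field, at byte offset 0, occupying 4 bytes.
Bytes at offsets 0..3: 82 6A F8 7D.
Little-endian stores the least-significant byte at the lowest address.
Reassemble most-significant byte first: 7D F8 6A 82 → 0x7DF86A82.
0x7DF86A82 = 2113432194.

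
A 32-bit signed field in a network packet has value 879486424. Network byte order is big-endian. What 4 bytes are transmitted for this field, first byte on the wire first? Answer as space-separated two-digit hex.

34 6B E5 D8

879486424 in hexadecimal, padded to 32 bits, is 0x346BE5D8.
Split into bytes (most-significant first): 34 6B E5 D8.
In big-endian order the high byte comes first in memory.
So the memory order matches the most-significant-first order: 34 6B E5 D8.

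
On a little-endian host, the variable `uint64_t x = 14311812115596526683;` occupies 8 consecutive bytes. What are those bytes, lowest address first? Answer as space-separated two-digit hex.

5B 44 43 BA 4A C5 9D C6

14311812115596526683 in hexadecimal, padded to 64 bits, is 0xC69DC54ABA43445B.
Split into bytes (most-significant first): C6 9D C5 4A BA 43 44 5B.
Little-endian stores the least-significant byte at the lowest address.
So at ascending addresses the bytes are 5B 44 43 BA 4A C5 9D C6.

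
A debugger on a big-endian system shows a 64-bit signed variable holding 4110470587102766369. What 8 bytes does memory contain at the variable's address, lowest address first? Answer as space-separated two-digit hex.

39 0B 53 38 83 F3 A5 21

4110470587102766369 in hexadecimal, padded to 64 bits, is 0x390B533883F3A521.
Split into bytes (most-significant first): 39 0B 53 38 83 F3 A5 21.
Big-endian stores the most-significant byte at the lowest address.
So the memory order matches the most-significant-first order: 39 0B 53 38 83 F3 A5 21.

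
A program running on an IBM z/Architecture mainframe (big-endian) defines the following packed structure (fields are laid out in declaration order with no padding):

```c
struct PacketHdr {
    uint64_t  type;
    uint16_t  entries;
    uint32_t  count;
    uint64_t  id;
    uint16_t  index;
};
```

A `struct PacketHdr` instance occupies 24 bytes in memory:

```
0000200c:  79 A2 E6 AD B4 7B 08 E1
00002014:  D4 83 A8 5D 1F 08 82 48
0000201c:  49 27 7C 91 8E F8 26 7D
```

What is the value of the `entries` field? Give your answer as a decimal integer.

`entries` follows `type` (8 bytes), so it starts at byte offset 8 and occupies 2 bytes.
Bytes at offsets 8..9: D4 83.
In big-endian order the high byte comes first in memory.
The bytes are already most-significant first: 0xD483.
0xD483 = 54403.

54403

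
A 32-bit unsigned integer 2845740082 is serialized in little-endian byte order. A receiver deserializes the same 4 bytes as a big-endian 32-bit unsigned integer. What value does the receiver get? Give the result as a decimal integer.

2845740082 in 32-bit hexadecimal is 0xA99E8C32.
Stored little-endian, the bytes at ascending addresses are 32 8C 9E A9.
Read back as big-endian, the last byte is least significant, giving 0x328C9EA9.
0x328C9EA9 = 848076457.

848076457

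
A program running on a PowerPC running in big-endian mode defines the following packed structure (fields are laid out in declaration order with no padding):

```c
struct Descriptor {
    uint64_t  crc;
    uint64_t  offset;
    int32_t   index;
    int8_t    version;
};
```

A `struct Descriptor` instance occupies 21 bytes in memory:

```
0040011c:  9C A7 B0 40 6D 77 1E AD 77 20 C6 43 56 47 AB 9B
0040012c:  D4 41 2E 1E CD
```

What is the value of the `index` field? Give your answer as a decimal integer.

-733925858

`index` follows `crc` (8 B), `offset` (8 B), so it starts at offset 8 + 8 = 16 and occupies 4 bytes.
Bytes at offsets 16..19: D4 41 2E 1E.
In big-endian order the high byte comes first in memory.
The bytes are already most-significant first: 0xD4412E1E.
Top bit is set, so as a signed 32-bit value this is 0xD4412E1E − 2^32 = -733925858.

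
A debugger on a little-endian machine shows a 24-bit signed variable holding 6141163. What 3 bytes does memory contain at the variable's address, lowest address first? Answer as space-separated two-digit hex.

EB B4 5D

6141163 in hexadecimal, padded to 24 bits, is 0x5DB4EB.
Split into bytes (most-significant first): 5D B4 EB.
Little-endian: lowest address holds the least-significant byte.
So at ascending addresses the bytes are EB B4 5D.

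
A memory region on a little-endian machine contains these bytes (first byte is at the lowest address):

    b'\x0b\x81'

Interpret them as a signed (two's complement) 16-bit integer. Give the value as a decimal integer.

Little-endian: lowest address holds the least-significant byte.
Reassemble most-significant byte first: 81 0B → 0x810B.
Top bit is set, so as a signed 16-bit value this is 0x810B − 2^16 = -32501.

-32501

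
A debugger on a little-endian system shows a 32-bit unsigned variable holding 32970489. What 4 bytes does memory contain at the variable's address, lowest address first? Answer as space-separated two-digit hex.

F9 16 F7 01

32970489 in hexadecimal, padded to 32 bits, is 0x01F716F9.
Split into bytes (most-significant first): 01 F7 16 F9.
Little-endian stores the least-significant byte at the lowest address.
So at ascending addresses the bytes are F9 16 F7 01.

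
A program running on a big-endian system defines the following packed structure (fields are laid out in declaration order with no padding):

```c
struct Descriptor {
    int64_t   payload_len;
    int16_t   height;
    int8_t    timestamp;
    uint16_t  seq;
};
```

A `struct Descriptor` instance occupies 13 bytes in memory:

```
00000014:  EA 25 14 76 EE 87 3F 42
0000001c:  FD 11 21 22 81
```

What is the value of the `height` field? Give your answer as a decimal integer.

`height` follows `payload_len` (8 bytes), so it starts at byte offset 8 and occupies 2 bytes.
Bytes at offsets 8..9: FD 11.
In big-endian order the high byte comes first in memory.
The bytes are already most-significant first: 0xFD11.
Top bit is set, so as a signed 16-bit value this is 0xFD11 − 2^16 = -751.

-751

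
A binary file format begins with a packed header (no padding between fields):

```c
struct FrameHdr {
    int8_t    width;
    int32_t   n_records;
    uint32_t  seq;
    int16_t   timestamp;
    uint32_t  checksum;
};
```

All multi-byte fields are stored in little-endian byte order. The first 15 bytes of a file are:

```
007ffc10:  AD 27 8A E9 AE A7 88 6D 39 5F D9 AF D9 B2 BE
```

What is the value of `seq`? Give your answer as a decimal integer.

`seq` follows `width` (1 B), `n_records` (4 B), so it starts at offset 1 + 4 = 5 and occupies 4 bytes.
Bytes at offsets 5..8: A7 88 6D 39.
In little-endian order the low byte comes first in memory.
Reassemble most-significant byte first: 39 6D 88 A7 → 0x396D88A7.
0x396D88A7 = 963479719.

963479719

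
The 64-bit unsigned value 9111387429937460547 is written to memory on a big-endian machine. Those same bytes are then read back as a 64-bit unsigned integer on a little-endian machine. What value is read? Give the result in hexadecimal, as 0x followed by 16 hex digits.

0x43B561E49726727E

9111387429937460547 in 64-bit hexadecimal is 0x7E722697E461B543.
Stored big-endian, the bytes at ascending addresses are 7E 72 26 97 E4 61 B5 43.
Read back as little-endian, the first byte is least significant, giving 0x43B561E49726727E.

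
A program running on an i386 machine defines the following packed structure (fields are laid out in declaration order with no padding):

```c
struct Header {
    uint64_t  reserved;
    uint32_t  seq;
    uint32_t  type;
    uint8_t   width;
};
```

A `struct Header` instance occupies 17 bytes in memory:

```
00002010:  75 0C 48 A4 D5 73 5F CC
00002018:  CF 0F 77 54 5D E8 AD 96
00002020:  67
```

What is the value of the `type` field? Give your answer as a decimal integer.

2527979613

`type` follows `reserved` (8 B), `seq` (4 B), so it starts at offset 8 + 4 = 12 and occupies 4 bytes.
Bytes at offsets 12..15: 5D E8 AD 96.
Little-endian stores the least-significant byte at the lowest address.
Reassemble most-significant byte first: 96 AD E8 5D → 0x96ADE85D.
0x96ADE85D = 2527979613.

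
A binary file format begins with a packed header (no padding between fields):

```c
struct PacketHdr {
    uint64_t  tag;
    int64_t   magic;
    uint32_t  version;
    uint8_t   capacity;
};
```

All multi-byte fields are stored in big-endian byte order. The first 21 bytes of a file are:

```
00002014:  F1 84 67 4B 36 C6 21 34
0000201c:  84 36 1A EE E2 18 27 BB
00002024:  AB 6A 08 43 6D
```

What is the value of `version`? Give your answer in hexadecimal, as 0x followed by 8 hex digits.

0xAB6A0843

`version` follows `tag` (8 B), `magic` (8 B), so it starts at offset 8 + 8 = 16 and occupies 4 bytes.
Bytes at offsets 16..19: AB 6A 08 43.
In big-endian order the high byte comes first in memory.
The bytes are already most-significant first: 0xAB6A0843.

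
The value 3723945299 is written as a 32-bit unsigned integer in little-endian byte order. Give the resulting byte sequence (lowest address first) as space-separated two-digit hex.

53 E5 F6 DD

3723945299 in hexadecimal, padded to 32 bits, is 0xDDF6E553.
Split into bytes (most-significant first): DD F6 E5 53.
Little-endian stores the least-significant byte at the lowest address.
So at ascending addresses the bytes are 53 E5 F6 DD.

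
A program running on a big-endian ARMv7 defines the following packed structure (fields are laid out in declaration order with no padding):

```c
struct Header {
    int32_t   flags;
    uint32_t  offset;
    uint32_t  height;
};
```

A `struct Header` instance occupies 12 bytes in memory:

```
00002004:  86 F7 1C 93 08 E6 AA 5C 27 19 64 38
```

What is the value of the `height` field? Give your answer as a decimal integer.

`height` follows `flags` (4 B), `offset` (4 B), so it starts at offset 4 + 4 = 8 and occupies 4 bytes.
Bytes at offsets 8..11: 27 19 64 38.
In big-endian order the high byte comes first in memory.
The bytes are already most-significant first: 0x27196438.
0x27196438 = 655975480.

655975480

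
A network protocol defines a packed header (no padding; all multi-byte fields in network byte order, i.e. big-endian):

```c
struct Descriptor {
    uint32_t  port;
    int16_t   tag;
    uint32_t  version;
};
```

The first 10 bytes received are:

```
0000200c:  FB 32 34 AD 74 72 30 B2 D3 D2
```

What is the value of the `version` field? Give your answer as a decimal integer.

817026002

`version` follows `port` (4 B), `tag` (2 B), so it starts at offset 4 + 2 = 6 and occupies 4 bytes.
Bytes at offsets 6..9: 30 B2 D3 D2.
Big-endian stores the most-significant byte at the lowest address.
The bytes are already most-significant first: 0x30B2D3D2.
0x30B2D3D2 = 817026002.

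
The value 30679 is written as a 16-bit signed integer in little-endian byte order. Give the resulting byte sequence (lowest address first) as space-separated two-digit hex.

D7 77

30679 in hexadecimal, padded to 16 bits, is 0x77D7.
Split into bytes (most-significant first): 77 D7.
Little-endian stores the least-significant byte at the lowest address.
So at ascending addresses the bytes are D7 77.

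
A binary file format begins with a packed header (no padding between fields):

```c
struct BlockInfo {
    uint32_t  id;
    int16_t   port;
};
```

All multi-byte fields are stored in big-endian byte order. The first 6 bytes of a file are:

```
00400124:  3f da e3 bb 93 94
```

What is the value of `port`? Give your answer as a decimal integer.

-27756

`port` follows `id` (4 bytes), so it starts at byte offset 4 and occupies 2 bytes.
Bytes at offsets 4..5: 93 94.
Big-endian: lowest address holds the most-significant byte.
The bytes are already most-significant first: 0x9394.
Top bit is set, so as a signed 16-bit value this is 0x9394 − 2^16 = -27756.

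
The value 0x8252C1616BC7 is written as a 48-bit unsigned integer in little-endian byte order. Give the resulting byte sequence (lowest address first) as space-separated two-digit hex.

Split into bytes (most-significant first): 82 52 C1 61 6B C7.
In little-endian order the low byte comes first in memory.
So at ascending addresses the bytes are C7 6B 61 C1 52 82.

C7 6B 61 C1 52 82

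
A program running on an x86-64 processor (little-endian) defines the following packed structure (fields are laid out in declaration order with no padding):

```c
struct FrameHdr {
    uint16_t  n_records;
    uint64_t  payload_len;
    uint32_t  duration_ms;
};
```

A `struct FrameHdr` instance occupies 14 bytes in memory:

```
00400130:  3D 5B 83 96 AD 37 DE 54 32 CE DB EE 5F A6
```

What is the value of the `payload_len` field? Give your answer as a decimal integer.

`payload_len` follows `n_records` (2 bytes), so it starts at byte offset 2 and occupies 8 bytes.
Bytes at offsets 2..9: 83 96 AD 37 DE 54 32 CE.
In little-endian order the low byte comes first in memory.
Reassemble most-significant byte first: CE 32 54 DE 37 AD 96 83 → 0xCE3254DE37AD9683.
0xCE3254DE37AD9683 = 14858031434042283651.

14858031434042283651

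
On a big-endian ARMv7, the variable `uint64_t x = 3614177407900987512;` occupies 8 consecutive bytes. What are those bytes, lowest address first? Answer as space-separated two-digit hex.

32 28 23 34 29 2E 30 78

3614177407900987512 in hexadecimal, padded to 64 bits, is 0x32282334292E3078.
Split into bytes (most-significant first): 32 28 23 34 29 2E 30 78.
In big-endian order the high byte comes first in memory.
So the memory order matches the most-significant-first order: 32 28 23 34 29 2E 30 78.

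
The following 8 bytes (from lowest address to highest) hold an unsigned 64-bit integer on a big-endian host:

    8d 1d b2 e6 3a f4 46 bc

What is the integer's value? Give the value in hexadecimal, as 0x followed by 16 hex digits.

0x8D1DB2E63AF446BC

Big-endian stores the most-significant byte at the lowest address.
The bytes are already most-significant first: 0x8D1DB2E63AF446BC.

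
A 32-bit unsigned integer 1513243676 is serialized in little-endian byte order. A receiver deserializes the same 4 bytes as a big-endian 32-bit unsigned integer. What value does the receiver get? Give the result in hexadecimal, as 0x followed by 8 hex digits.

0x1C44325A

1513243676 in 32-bit hexadecimal is 0x5A32441C.
Stored little-endian, the bytes at ascending addresses are 1C 44 32 5A.
Read back as big-endian, the last byte is least significant, giving 0x1C44325A.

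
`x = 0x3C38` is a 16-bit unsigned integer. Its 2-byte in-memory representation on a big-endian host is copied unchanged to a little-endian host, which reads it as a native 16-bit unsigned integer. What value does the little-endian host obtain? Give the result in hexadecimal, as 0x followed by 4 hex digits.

0x383C

Stored big-endian, the bytes at ascending addresses are 3C 38.
Read back as little-endian, the first byte is least significant, giving 0x383C.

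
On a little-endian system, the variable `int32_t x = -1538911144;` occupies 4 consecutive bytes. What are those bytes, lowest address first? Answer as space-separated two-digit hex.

Two's complement of -1538911144 in 32 bits: 1538911144 = 0x5BB9EBA8; invert → 0xA4461457; add 1 → 0xA4461458.
Split into bytes (most-significant first): A4 46 14 58.
In little-endian order the low byte comes first in memory.
So at ascending addresses the bytes are 58 14 46 A4.

58 14 46 A4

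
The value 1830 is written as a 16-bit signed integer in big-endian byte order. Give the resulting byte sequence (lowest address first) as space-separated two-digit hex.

1830 in hexadecimal, padded to 16 bits, is 0x0726.
Split into bytes (most-significant first): 07 26.
Big-endian: lowest address holds the most-significant byte.
So the memory order matches the most-significant-first order: 07 26.

07 26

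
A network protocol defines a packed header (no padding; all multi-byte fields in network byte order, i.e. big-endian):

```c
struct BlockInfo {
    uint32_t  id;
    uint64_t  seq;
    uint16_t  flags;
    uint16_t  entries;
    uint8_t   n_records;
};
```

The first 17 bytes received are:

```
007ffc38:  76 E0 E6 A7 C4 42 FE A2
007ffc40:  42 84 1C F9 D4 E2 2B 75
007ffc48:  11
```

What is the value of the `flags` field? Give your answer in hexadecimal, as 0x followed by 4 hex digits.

0xD4E2

`flags` follows `id` (4 B), `seq` (8 B), so it starts at offset 4 + 8 = 12 and occupies 2 bytes.
Bytes at offsets 12..13: D4 E2.
Big-endian stores the most-significant byte at the lowest address.
The bytes are already most-significant first: 0xD4E2.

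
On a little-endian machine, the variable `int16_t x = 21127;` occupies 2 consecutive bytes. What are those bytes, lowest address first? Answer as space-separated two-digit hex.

21127 in hexadecimal, padded to 16 bits, is 0x5287.
Split into bytes (most-significant first): 52 87.
Little-endian stores the least-significant byte at the lowest address.
So at ascending addresses the bytes are 87 52.

87 52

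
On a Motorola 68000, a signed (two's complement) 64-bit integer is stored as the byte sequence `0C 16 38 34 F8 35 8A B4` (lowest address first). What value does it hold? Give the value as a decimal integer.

Big-endian: lowest address holds the most-significant byte.
The bytes are already most-significant first: 0x0C163834F8358AB4.
0x0C163834F8358AB4 = 870945378096482996.

870945378096482996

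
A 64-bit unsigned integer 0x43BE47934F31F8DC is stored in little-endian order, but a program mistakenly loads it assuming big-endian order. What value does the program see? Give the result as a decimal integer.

Stored little-endian, the bytes at ascending addresses are DC F8 31 4F 93 47 BE 43.
Read back as big-endian, the last byte is least significant, giving 0xDCF8314F9347BE43.
0xDCF8314F9347BE43 = 15922530700411518531.

15922530700411518531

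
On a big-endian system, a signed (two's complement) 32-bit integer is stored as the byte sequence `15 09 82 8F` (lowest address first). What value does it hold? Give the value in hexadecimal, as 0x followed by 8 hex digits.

In big-endian order the high byte comes first in memory.
The bytes are already most-significant first: 0x1509828F.

0x1509828F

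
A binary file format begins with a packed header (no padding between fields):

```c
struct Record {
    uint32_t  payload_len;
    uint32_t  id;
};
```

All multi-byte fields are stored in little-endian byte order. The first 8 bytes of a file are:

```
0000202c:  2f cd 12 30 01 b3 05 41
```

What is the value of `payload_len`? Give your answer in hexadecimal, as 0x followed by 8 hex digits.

`payload_len` is the first field, at byte offset 0, occupying 4 bytes.
Bytes at offsets 0..3: 2F CD 12 30.
In little-endian order the low byte comes first in memory.
Reassemble most-significant byte first: 30 12 CD 2F → 0x3012CD2F.

0x3012CD2F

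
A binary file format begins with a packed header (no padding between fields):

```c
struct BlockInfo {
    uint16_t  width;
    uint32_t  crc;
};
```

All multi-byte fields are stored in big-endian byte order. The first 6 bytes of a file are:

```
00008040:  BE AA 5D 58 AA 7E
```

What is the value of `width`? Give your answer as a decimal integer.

48810

`width` is the first field, at byte offset 0, occupying 2 bytes.
Bytes at offsets 0..1: BE AA.
In big-endian order the high byte comes first in memory.
The bytes are already most-significant first: 0xBEAA.
0xBEAA = 48810.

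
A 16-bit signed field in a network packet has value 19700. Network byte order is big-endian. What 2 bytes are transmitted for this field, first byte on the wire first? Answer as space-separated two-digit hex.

4C F4

19700 in hexadecimal, padded to 16 bits, is 0x4CF4.
Split into bytes (most-significant first): 4C F4.
In big-endian order the high byte comes first in memory.
So the memory order matches the most-significant-first order: 4C F4.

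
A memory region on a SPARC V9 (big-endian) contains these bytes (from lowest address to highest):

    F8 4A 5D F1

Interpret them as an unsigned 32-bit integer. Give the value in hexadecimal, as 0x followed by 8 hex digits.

0xF84A5DF1

In big-endian order the high byte comes first in memory.
The bytes are already most-significant first: 0xF84A5DF1.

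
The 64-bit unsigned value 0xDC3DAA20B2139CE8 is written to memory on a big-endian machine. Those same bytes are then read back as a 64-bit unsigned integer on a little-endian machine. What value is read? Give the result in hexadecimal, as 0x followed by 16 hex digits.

0xE89C13B220AA3DDC

Stored big-endian, the bytes at ascending addresses are DC 3D AA 20 B2 13 9C E8.
Read back as little-endian, the first byte is least significant, giving 0xE89C13B220AA3DDC.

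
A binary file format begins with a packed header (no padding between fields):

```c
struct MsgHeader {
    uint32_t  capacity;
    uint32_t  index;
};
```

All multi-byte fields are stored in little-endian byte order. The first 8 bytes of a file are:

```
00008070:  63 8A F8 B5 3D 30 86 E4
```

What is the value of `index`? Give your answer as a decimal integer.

`index` follows `capacity` (4 bytes), so it starts at byte offset 4 and occupies 4 bytes.
Bytes at offsets 4..7: 3D 30 86 E4.
Little-endian stores the least-significant byte at the lowest address.
Reassemble most-significant byte first: E4 86 30 3D → 0xE486303D.
0xE486303D = 3833999421.

3833999421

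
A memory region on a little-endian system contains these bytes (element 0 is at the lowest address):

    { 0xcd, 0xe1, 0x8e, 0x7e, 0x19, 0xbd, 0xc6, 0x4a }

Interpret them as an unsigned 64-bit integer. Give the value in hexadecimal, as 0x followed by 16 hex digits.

In little-endian order the low byte comes first in memory.
Reassemble most-significant byte first: 4A C6 BD 19 7E 8E E1 CD → 0x4AC6BD197E8EE1CD.

0x4AC6BD197E8EE1CD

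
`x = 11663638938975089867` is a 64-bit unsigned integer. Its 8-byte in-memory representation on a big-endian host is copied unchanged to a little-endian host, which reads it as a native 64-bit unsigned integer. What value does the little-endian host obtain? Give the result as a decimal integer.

11663638938975089867 in 64-bit hexadecimal is 0xA1DD91D1820634CB.
Stored big-endian, the bytes at ascending addresses are A1 DD 91 D1 82 06 34 CB.
Read back as little-endian, the first byte is least significant, giving 0xCB340682D191DDA1.
0xCB340682D191DDA1 = 14642335447419837857.

14642335447419837857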